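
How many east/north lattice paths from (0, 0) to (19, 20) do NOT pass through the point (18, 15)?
Number of paths = 62700314490

Total paths from (0, 0) to (19, 20): C(39, 19) = 68923264410. Paths through (18, 15): (paths (0, 0) → (18, 15)) × (paths (18, 15) → (19, 20)) = C(33, 18) · C(6, 1) = 1037158320 · 6 = 6222949920. Avoidance count = 68923264410 − 6222949920 = 62700314490.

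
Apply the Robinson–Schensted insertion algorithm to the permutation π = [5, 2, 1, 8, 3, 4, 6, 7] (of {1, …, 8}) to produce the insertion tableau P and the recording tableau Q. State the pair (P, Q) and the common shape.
P = [1, 3, 4, 6, 7] / [2, 8] / [5];  Q = [1, 4, 6, 7, 8] / [2, 5] / [3];  common shape = (5, 2, 1)

Row-insert the values π_1, π_2, … into P one at a time, bumping the leftmost entry strictly greater than the inserted value down to the next row. The recording tableau Q records, in position (i, j), the step at which that cell was added to P.
  Insert 5 (step 1): P = [5];  Q = [1]
  Insert 2 (step 2): P = [2] / [5];  Q = [1] / [2]
  Insert 1 (step 3): P = [1] / [2] / [5];  Q = [1] / [2] / [3]
  Insert 8 (step 4): P = [1, 8] / [2] / [5];  Q = [1, 4] / [2] / [3]
  Insert 3 (step 5): P = [1, 3] / [2, 8] / [5];  Q = [1, 4] / [2, 5] / [3]
  Insert 4 (step 6): P = [1, 3, 4] / [2, 8] / [5];  Q = [1, 4, 6] / [2, 5] / [3]
  Insert 6 (step 7): P = [1, 3, 4, 6] / [2, 8] / [5];  Q = [1, 4, 6, 7] / [2, 5] / [3]
  Insert 7 (step 8): P = [1, 3, 4, 6, 7] / [2, 8] / [5];  Q = [1, 4, 6, 7, 8] / [2, 5] / [3]
Final shape: (5, 2, 1).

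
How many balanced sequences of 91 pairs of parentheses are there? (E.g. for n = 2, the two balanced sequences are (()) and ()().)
C_91 = 3935312233584004685417853572763349509774031680023800

These balanced parentheses are counted by the Catalan number C_n = (1/(n + 1)) · C(2n, n). For n = 91: C_91 = (1/92) · C(182, 91) = 362048725489728431058442528694228154899210914562189600/92 = 3935312233584004685417853572763349509774031680023800.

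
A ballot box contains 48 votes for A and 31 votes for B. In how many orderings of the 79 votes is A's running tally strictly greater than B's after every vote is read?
Strict-lead orderings = 1885944937097309548460

Total orderings of the 79 votes with 48 for A: C(79, 48) = 8764097060628673784020. By the Bertrand ballot formula (Cycle Lemma / reflection principle), the number of orderings in which A is strictly ahead of B throughout is (p − q)/(p + q) · C(p + q, p) = (48 − 31)/(48 + 31) · 8764097060628673784020 = 1885944937097309548460.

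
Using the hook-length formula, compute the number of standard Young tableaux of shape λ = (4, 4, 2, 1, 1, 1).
# SYT of shape (4, 4, 2, 1, 1, 1) = 12012

Hook-length formula: f^λ = n! / Π hook(c), product over all cells c of the Young diagram. For λ = (4, 4, 2, 1, 1, 1), n = 13 boxes. Hook lengths by row (left-to-right, top-to-bottom): [9, 5, 3, 2]; [8, 4, 2, 1]; [5, 1]; [3]; [2]; [1]. Product of hooks = 518400. So f^λ = 13! / 518400 = 6227020800 / 518400 = 12012.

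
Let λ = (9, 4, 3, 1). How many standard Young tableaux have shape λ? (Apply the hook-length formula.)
# SYT of shape (9, 4, 3, 1) = 680680

Hook-length formula: f^λ = n! / Π hook(c), product over all cells c of the Young diagram. For λ = (9, 4, 3, 1), n = 17 boxes. Hook lengths by row (left-to-right, top-to-bottom): [12, 10, 9, 7, 5, 4, 3, 2, 1]; [6, 4, 3, 1]; [4, 2, 1]; [1]. Product of hooks = 522547200. So f^λ = 17! / 522547200 = 355687428096000 / 522547200 = 680680.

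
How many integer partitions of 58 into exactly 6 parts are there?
p(58, 6 parts) = 10829

Partitions of n into exactly k parts are in bijection with partitions of n − k into at most k parts (subtract 1 from each part). So p(58, exactly 6) = p(52, parts ≤ 6). Computing via the recurrence p(m, j) = p(m, j−1) + p(m−j, j) gives 10829.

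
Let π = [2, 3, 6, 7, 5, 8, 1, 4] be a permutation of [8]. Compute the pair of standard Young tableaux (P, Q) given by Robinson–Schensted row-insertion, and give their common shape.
P = [1, 3, 4, 7, 8] / [2, 5] / [6];  Q = [1, 2, 3, 4, 6] / [5, 8] / [7];  common shape = (5, 2, 1)

Row-insert the values π_1, π_2, … into P one at a time, bumping the leftmost entry strictly greater than the inserted value down to the next row. The recording tableau Q records, in position (i, j), the step at which that cell was added to P.
  Insert 2 (step 1): P = [2];  Q = [1]
  Insert 3 (step 2): P = [2, 3];  Q = [1, 2]
  Insert 6 (step 3): P = [2, 3, 6];  Q = [1, 2, 3]
  Insert 7 (step 4): P = [2, 3, 6, 7];  Q = [1, 2, 3, 4]
  Insert 5 (step 5): P = [2, 3, 5, 7] / [6];  Q = [1, 2, 3, 4] / [5]
  Insert 8 (step 6): P = [2, 3, 5, 7, 8] / [6];  Q = [1, 2, 3, 4, 6] / [5]
  Insert 1 (step 7): P = [1, 3, 5, 7, 8] / [2] / [6];  Q = [1, 2, 3, 4, 6] / [5] / [7]
  Insert 4 (step 8): P = [1, 3, 4, 7, 8] / [2, 5] / [6];  Q = [1, 2, 3, 4, 6] / [5, 8] / [7]
Final shape: (5, 2, 1).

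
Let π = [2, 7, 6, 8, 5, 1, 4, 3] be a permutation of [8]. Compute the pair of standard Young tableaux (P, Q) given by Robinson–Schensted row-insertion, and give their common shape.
P = [1, 3, 8] / [2, 4] / [5] / [6] / [7];  Q = [1, 2, 4] / [3, 7] / [5] / [6] / [8];  common shape = (3, 2, 1, 1, 1)

Row-insert the values π_1, π_2, … into P one at a time, bumping the leftmost entry strictly greater than the inserted value down to the next row. The recording tableau Q records, in position (i, j), the step at which that cell was added to P.
  Insert 2 (step 1): P = [2];  Q = [1]
  Insert 7 (step 2): P = [2, 7];  Q = [1, 2]
  Insert 6 (step 3): P = [2, 6] / [7];  Q = [1, 2] / [3]
  Insert 8 (step 4): P = [2, 6, 8] / [7];  Q = [1, 2, 4] / [3]
  Insert 5 (step 5): P = [2, 5, 8] / [6] / [7];  Q = [1, 2, 4] / [3] / [5]
  Insert 1 (step 6): P = [1, 5, 8] / [2] / [6] / [7];  Q = [1, 2, 4] / [3] / [5] / [6]
  Insert 4 (step 7): P = [1, 4, 8] / [2, 5] / [6] / [7];  Q = [1, 2, 4] / [3, 7] / [5] / [6]
  Insert 3 (step 8): P = [1, 3, 8] / [2, 4] / [5] / [6] / [7];  Q = [1, 2, 4] / [3, 7] / [5] / [6] / [8]
Final shape: (3, 2, 1, 1, 1).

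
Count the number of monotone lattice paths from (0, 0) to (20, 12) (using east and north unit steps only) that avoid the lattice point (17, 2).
Number of paths = 225743934

Total paths from (0, 0) to (20, 12): C(32, 20) = 225792840. Paths through (17, 2): (paths (0, 0) → (17, 2)) × (paths (17, 2) → (20, 12)) = C(19, 17) · C(13, 3) = 171 · 286 = 48906. Avoidance count = 225792840 − 48906 = 225743934.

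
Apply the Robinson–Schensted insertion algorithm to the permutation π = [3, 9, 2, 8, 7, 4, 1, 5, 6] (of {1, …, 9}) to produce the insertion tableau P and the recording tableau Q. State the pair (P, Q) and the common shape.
P = [1, 4, 5, 6] / [2, 7] / [3] / [8] / [9];  Q = [1, 2, 8, 9] / [3, 4] / [5] / [6] / [7];  common shape = (4, 2, 1, 1, 1)

Row-insert the values π_1, π_2, … into P one at a time, bumping the leftmost entry strictly greater than the inserted value down to the next row. The recording tableau Q records, in position (i, j), the step at which that cell was added to P.
  Insert 3 (step 1): P = [3];  Q = [1]
  Insert 9 (step 2): P = [3, 9];  Q = [1, 2]
  Insert 2 (step 3): P = [2, 9] / [3];  Q = [1, 2] / [3]
  Insert 8 (step 4): P = [2, 8] / [3, 9];  Q = [1, 2] / [3, 4]
  Insert 7 (step 5): P = [2, 7] / [3, 8] / [9];  Q = [1, 2] / [3, 4] / [5]
  Insert 4 (step 6): P = [2, 4] / [3, 7] / [8] / [9];  Q = [1, 2] / [3, 4] / [5] / [6]
  Insert 1 (step 7): P = [1, 4] / [2, 7] / [3] / [8] / [9];  Q = [1, 2] / [3, 4] / [5] / [6] / [7]
  Insert 5 (step 8): P = [1, 4, 5] / [2, 7] / [3] / [8] / [9];  Q = [1, 2, 8] / [3, 4] / [5] / [6] / [7]
  Insert 6 (step 9): P = [1, 4, 5, 6] / [2, 7] / [3] / [8] / [9];  Q = [1, 2, 8, 9] / [3, 4] / [5] / [6] / [7]
Final shape: (4, 2, 1, 1, 1).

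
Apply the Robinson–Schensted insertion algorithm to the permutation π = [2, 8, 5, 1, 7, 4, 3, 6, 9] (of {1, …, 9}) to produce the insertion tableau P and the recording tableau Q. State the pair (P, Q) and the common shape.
P = [1, 3, 6, 9] / [2, 4, 7] / [5] / [8];  Q = [1, 2, 5, 9] / [3, 6, 8] / [4] / [7];  common shape = (4, 3, 1, 1)

Row-insert the values π_1, π_2, … into P one at a time, bumping the leftmost entry strictly greater than the inserted value down to the next row. The recording tableau Q records, in position (i, j), the step at which that cell was added to P.
  Insert 2 (step 1): P = [2];  Q = [1]
  Insert 8 (step 2): P = [2, 8];  Q = [1, 2]
  Insert 5 (step 3): P = [2, 5] / [8];  Q = [1, 2] / [3]
  Insert 1 (step 4): P = [1, 5] / [2] / [8];  Q = [1, 2] / [3] / [4]
  Insert 7 (step 5): P = [1, 5, 7] / [2] / [8];  Q = [1, 2, 5] / [3] / [4]
  Insert 4 (step 6): P = [1, 4, 7] / [2, 5] / [8];  Q = [1, 2, 5] / [3, 6] / [4]
  Insert 3 (step 7): P = [1, 3, 7] / [2, 4] / [5] / [8];  Q = [1, 2, 5] / [3, 6] / [4] / [7]
  Insert 6 (step 8): P = [1, 3, 6] / [2, 4, 7] / [5] / [8];  Q = [1, 2, 5] / [3, 6, 8] / [4] / [7]
  Insert 9 (step 9): P = [1, 3, 6, 9] / [2, 4, 7] / [5] / [8];  Q = [1, 2, 5, 9] / [3, 6, 8] / [4] / [7]
Final shape: (4, 3, 1, 1).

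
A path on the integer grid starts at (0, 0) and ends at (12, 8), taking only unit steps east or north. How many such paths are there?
Number of paths = 125970

A monotone lattice path from (0, 0) to (12, 8) consists of 12 east steps and 8 north steps in some order, so it is determined by which 12 of the 20 steps are east. The count is C(20, 12) = 125970.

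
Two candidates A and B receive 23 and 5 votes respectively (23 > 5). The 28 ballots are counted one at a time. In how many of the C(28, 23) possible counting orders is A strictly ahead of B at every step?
Strict-lead orderings = 63180

Total orderings of the 28 votes with 23 for A: C(28, 23) = 98280. By the Bertrand ballot formula (Cycle Lemma / reflection principle), the number of orderings in which A is strictly ahead of B throughout is (p − q)/(p + q) · C(p + q, p) = (23 − 5)/(23 + 5) · 98280 = 63180.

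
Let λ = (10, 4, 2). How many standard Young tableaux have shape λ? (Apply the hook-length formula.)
# SYT of shape (10, 4, 2) = 38220

Hook-length formula: f^λ = n! / Π hook(c), product over all cells c of the Young diagram. For λ = (10, 4, 2), n = 16 boxes. Hook lengths by row (left-to-right, top-to-bottom): [12, 11, 9, 8, 6, 5, 4, 3, 2, 1]; [5, 4, 2, 1]; [2, 1]. Product of hooks = 547430400. So f^λ = 16! / 547430400 = 20922789888000 / 547430400 = 38220.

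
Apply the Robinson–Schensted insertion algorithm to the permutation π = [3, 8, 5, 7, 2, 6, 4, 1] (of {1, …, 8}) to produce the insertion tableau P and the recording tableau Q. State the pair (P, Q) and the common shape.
P = [1, 4, 6] / [2, 5] / [3] / [7] / [8];  Q = [1, 2, 4] / [3, 6] / [5] / [7] / [8];  common shape = (3, 2, 1, 1, 1)

Row-insert the values π_1, π_2, … into P one at a time, bumping the leftmost entry strictly greater than the inserted value down to the next row. The recording tableau Q records, in position (i, j), the step at which that cell was added to P.
  Insert 3 (step 1): P = [3];  Q = [1]
  Insert 8 (step 2): P = [3, 8];  Q = [1, 2]
  Insert 5 (step 3): P = [3, 5] / [8];  Q = [1, 2] / [3]
  Insert 7 (step 4): P = [3, 5, 7] / [8];  Q = [1, 2, 4] / [3]
  Insert 2 (step 5): P = [2, 5, 7] / [3] / [8];  Q = [1, 2, 4] / [3] / [5]
  Insert 6 (step 6): P = [2, 5, 6] / [3, 7] / [8];  Q = [1, 2, 4] / [3, 6] / [5]
  Insert 4 (step 7): P = [2, 4, 6] / [3, 5] / [7] / [8];  Q = [1, 2, 4] / [3, 6] / [5] / [7]
  Insert 1 (step 8): P = [1, 4, 6] / [2, 5] / [3] / [7] / [8];  Q = [1, 2, 4] / [3, 6] / [5] / [7] / [8]
Final shape: (3, 2, 1, 1, 1).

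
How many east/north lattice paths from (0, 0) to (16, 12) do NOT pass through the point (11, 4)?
Number of paths = 28665000

Total paths from (0, 0) to (16, 12): C(28, 16) = 30421755. Paths through (11, 4): (paths (0, 0) → (11, 4)) × (paths (11, 4) → (16, 12)) = C(15, 11) · C(13, 5) = 1365 · 1287 = 1756755. Avoidance count = 30421755 − 1756755 = 28665000.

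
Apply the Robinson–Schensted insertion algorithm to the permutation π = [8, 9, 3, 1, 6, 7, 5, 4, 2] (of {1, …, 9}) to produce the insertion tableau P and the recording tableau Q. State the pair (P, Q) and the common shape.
P = [1, 2, 7] / [3, 4] / [5, 9] / [6] / [8];  Q = [1, 2, 6] / [3, 5] / [4, 7] / [8] / [9];  common shape = (3, 2, 2, 1, 1)

Row-insert the values π_1, π_2, … into P one at a time, bumping the leftmost entry strictly greater than the inserted value down to the next row. The recording tableau Q records, in position (i, j), the step at which that cell was added to P.
  Insert 8 (step 1): P = [8];  Q = [1]
  Insert 9 (step 2): P = [8, 9];  Q = [1, 2]
  Insert 3 (step 3): P = [3, 9] / [8];  Q = [1, 2] / [3]
  Insert 1 (step 4): P = [1, 9] / [3] / [8];  Q = [1, 2] / [3] / [4]
  Insert 6 (step 5): P = [1, 6] / [3, 9] / [8];  Q = [1, 2] / [3, 5] / [4]
  Insert 7 (step 6): P = [1, 6, 7] / [3, 9] / [8];  Q = [1, 2, 6] / [3, 5] / [4]
  Insert 5 (step 7): P = [1, 5, 7] / [3, 6] / [8, 9];  Q = [1, 2, 6] / [3, 5] / [4, 7]
  Insert 4 (step 8): P = [1, 4, 7] / [3, 5] / [6, 9] / [8];  Q = [1, 2, 6] / [3, 5] / [4, 7] / [8]
  Insert 2 (step 9): P = [1, 2, 7] / [3, 4] / [5, 9] / [6] / [8];  Q = [1, 2, 6] / [3, 5] / [4, 7] / [8] / [9]
Final shape: (3, 2, 2, 1, 1).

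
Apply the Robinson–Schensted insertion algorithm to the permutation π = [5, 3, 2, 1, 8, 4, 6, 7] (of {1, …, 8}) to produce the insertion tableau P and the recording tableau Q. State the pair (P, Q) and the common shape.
P = [1, 4, 6, 7] / [2, 8] / [3] / [5];  Q = [1, 5, 7, 8] / [2, 6] / [3] / [4];  common shape = (4, 2, 1, 1)

Row-insert the values π_1, π_2, … into P one at a time, bumping the leftmost entry strictly greater than the inserted value down to the next row. The recording tableau Q records, in position (i, j), the step at which that cell was added to P.
  Insert 5 (step 1): P = [5];  Q = [1]
  Insert 3 (step 2): P = [3] / [5];  Q = [1] / [2]
  Insert 2 (step 3): P = [2] / [3] / [5];  Q = [1] / [2] / [3]
  Insert 1 (step 4): P = [1] / [2] / [3] / [5];  Q = [1] / [2] / [3] / [4]
  Insert 8 (step 5): P = [1, 8] / [2] / [3] / [5];  Q = [1, 5] / [2] / [3] / [4]
  Insert 4 (step 6): P = [1, 4] / [2, 8] / [3] / [5];  Q = [1, 5] / [2, 6] / [3] / [4]
  Insert 6 (step 7): P = [1, 4, 6] / [2, 8] / [3] / [5];  Q = [1, 5, 7] / [2, 6] / [3] / [4]
  Insert 7 (step 8): P = [1, 4, 6, 7] / [2, 8] / [3] / [5];  Q = [1, 5, 7, 8] / [2, 6] / [3] / [4]
Final shape: (4, 2, 1, 1).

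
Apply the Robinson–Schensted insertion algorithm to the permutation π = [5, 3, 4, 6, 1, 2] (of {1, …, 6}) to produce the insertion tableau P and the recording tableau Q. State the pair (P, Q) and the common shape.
P = [1, 2, 6] / [3, 4] / [5];  Q = [1, 3, 4] / [2, 6] / [5];  common shape = (3, 2, 1)

Row-insert the values π_1, π_2, … into P one at a time, bumping the leftmost entry strictly greater than the inserted value down to the next row. The recording tableau Q records, in position (i, j), the step at which that cell was added to P.
  Insert 5 (step 1): P = [5];  Q = [1]
  Insert 3 (step 2): P = [3] / [5];  Q = [1] / [2]
  Insert 4 (step 3): P = [3, 4] / [5];  Q = [1, 3] / [2]
  Insert 6 (step 4): P = [3, 4, 6] / [5];  Q = [1, 3, 4] / [2]
  Insert 1 (step 5): P = [1, 4, 6] / [3] / [5];  Q = [1, 3, 4] / [2] / [5]
  Insert 2 (step 6): P = [1, 2, 6] / [3, 4] / [5];  Q = [1, 3, 4] / [2, 6] / [5]
Final shape: (3, 2, 1).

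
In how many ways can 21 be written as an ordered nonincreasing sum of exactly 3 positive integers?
p(21, 3 parts) = 37

Partitions of n into exactly k parts are in bijection with partitions of n − k into at most k parts (subtract 1 from each part). So p(21, exactly 3) = p(18, parts ≤ 3). Computing via the recurrence p(m, j) = p(m, j−1) + p(m−j, j) gives 37.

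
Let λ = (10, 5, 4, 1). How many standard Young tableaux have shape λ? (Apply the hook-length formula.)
# SYT of shape (10, 5, 4, 1) = 17860608

Hook-length formula: f^λ = n! / Π hook(c), product over all cells c of the Young diagram. For λ = (10, 5, 4, 1), n = 20 boxes. Hook lengths by row (left-to-right, top-to-bottom): [13, 11, 10, 9, 7, 5, 4, 3, 2, 1]; [7, 5, 4, 3, 1]; [5, 3, 2, 1]; [1]. Product of hooks = 136216080000. So f^λ = 20! / 136216080000 = 2432902008176640000 / 136216080000 = 17860608.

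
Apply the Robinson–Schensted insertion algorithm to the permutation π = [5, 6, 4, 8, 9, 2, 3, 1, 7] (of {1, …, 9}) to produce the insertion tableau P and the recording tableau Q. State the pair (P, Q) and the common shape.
P = [1, 3, 7, 9] / [2, 6, 8] / [4] / [5];  Q = [1, 2, 4, 5] / [3, 7, 9] / [6] / [8];  common shape = (4, 3, 1, 1)

Row-insert the values π_1, π_2, … into P one at a time, bumping the leftmost entry strictly greater than the inserted value down to the next row. The recording tableau Q records, in position (i, j), the step at which that cell was added to P.
  Insert 5 (step 1): P = [5];  Q = [1]
  Insert 6 (step 2): P = [5, 6];  Q = [1, 2]
  Insert 4 (step 3): P = [4, 6] / [5];  Q = [1, 2] / [3]
  Insert 8 (step 4): P = [4, 6, 8] / [5];  Q = [1, 2, 4] / [3]
  Insert 9 (step 5): P = [4, 6, 8, 9] / [5];  Q = [1, 2, 4, 5] / [3]
  Insert 2 (step 6): P = [2, 6, 8, 9] / [4] / [5];  Q = [1, 2, 4, 5] / [3] / [6]
  Insert 3 (step 7): P = [2, 3, 8, 9] / [4, 6] / [5];  Q = [1, 2, 4, 5] / [3, 7] / [6]
  Insert 1 (step 8): P = [1, 3, 8, 9] / [2, 6] / [4] / [5];  Q = [1, 2, 4, 5] / [3, 7] / [6] / [8]
  Insert 7 (step 9): P = [1, 3, 7, 9] / [2, 6, 8] / [4] / [5];  Q = [1, 2, 4, 5] / [3, 7, 9] / [6] / [8]
Final shape: (4, 3, 1, 1).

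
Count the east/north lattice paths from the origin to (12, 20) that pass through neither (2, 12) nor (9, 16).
Number of paths = 151357787

Inclusion–exclusion. Total paths: C(32, 12) = 225792840. Through P₁: C(14, 2)·C(18, 10) = 3981978. Through P₂: C(25, 9)·C(7, 3) = 71504125. Since P₁ is strictly southwest of P₂, a monotone path through both must visit P₁ then P₂; paths through both = C(14, 2)·C(11, 7)·C(7, 3) = 1051050. Avoid both = 225792840 − 3981978 − 71504125 + 1051050 = 151357787.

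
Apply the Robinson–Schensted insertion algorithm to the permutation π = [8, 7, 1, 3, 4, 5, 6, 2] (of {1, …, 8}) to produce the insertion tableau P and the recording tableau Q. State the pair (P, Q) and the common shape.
P = [1, 2, 4, 5, 6] / [3] / [7] / [8];  Q = [1, 4, 5, 6, 7] / [2] / [3] / [8];  common shape = (5, 1, 1, 1)

Row-insert the values π_1, π_2, … into P one at a time, bumping the leftmost entry strictly greater than the inserted value down to the next row. The recording tableau Q records, in position (i, j), the step at which that cell was added to P.
  Insert 8 (step 1): P = [8];  Q = [1]
  Insert 7 (step 2): P = [7] / [8];  Q = [1] / [2]
  Insert 1 (step 3): P = [1] / [7] / [8];  Q = [1] / [2] / [3]
  Insert 3 (step 4): P = [1, 3] / [7] / [8];  Q = [1, 4] / [2] / [3]
  Insert 4 (step 5): P = [1, 3, 4] / [7] / [8];  Q = [1, 4, 5] / [2] / [3]
  Insert 5 (step 6): P = [1, 3, 4, 5] / [7] / [8];  Q = [1, 4, 5, 6] / [2] / [3]
  Insert 6 (step 7): P = [1, 3, 4, 5, 6] / [7] / [8];  Q = [1, 4, 5, 6, 7] / [2] / [3]
  Insert 2 (step 8): P = [1, 2, 4, 5, 6] / [3] / [7] / [8];  Q = [1, 4, 5, 6, 7] / [2] / [3] / [8]
Final shape: (5, 1, 1, 1).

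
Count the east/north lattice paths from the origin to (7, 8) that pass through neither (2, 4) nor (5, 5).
Number of paths = 2625

Inclusion–exclusion. Total paths: C(15, 7) = 6435. Through P₁: C(6, 2)·C(9, 5) = 1890. Through P₂: C(10, 5)·C(5, 2) = 2520. Since P₁ is strictly southwest of P₂, a monotone path through both must visit P₁ then P₂; paths through both = C(6, 2)·C(4, 3)·C(5, 2) = 600. Avoid both = 6435 − 1890 − 2520 + 600 = 2625.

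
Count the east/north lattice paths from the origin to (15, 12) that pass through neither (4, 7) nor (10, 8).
Number of paths = 10719972

Inclusion–exclusion. Total paths: C(27, 15) = 17383860. Through P₁: C(11, 4)·C(16, 11) = 1441440. Through P₂: C(18, 10)·C(9, 5) = 5513508. Since P₁ is strictly southwest of P₂, a monotone path through both must visit P₁ then P₂; paths through both = C(11, 4)·C(7, 6)·C(9, 5) = 291060. Avoid both = 17383860 − 1441440 − 5513508 + 291060 = 10719972.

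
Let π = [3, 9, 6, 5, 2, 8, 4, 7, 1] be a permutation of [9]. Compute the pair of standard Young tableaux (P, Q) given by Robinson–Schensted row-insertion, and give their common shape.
P = [1, 4, 7] / [2, 5, 8] / [3] / [6] / [9];  Q = [1, 2, 6] / [3, 7, 8] / [4] / [5] / [9];  common shape = (3, 3, 1, 1, 1)

Row-insert the values π_1, π_2, … into P one at a time, bumping the leftmost entry strictly greater than the inserted value down to the next row. The recording tableau Q records, in position (i, j), the step at which that cell was added to P.
  Insert 3 (step 1): P = [3];  Q = [1]
  Insert 9 (step 2): P = [3, 9];  Q = [1, 2]
  Insert 6 (step 3): P = [3, 6] / [9];  Q = [1, 2] / [3]
  Insert 5 (step 4): P = [3, 5] / [6] / [9];  Q = [1, 2] / [3] / [4]
  Insert 2 (step 5): P = [2, 5] / [3] / [6] / [9];  Q = [1, 2] / [3] / [4] / [5]
  Insert 8 (step 6): P = [2, 5, 8] / [3] / [6] / [9];  Q = [1, 2, 6] / [3] / [4] / [5]
  Insert 4 (step 7): P = [2, 4, 8] / [3, 5] / [6] / [9];  Q = [1, 2, 6] / [3, 7] / [4] / [5]
  Insert 7 (step 8): P = [2, 4, 7] / [3, 5, 8] / [6] / [9];  Q = [1, 2, 6] / [3, 7, 8] / [4] / [5]
  Insert 1 (step 9): P = [1, 4, 7] / [2, 5, 8] / [3] / [6] / [9];  Q = [1, 2, 6] / [3, 7, 8] / [4] / [5] / [9]
Final shape: (3, 3, 1, 1, 1).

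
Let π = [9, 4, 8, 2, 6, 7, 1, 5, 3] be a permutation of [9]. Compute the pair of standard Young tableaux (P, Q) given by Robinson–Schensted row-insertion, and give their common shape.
P = [1, 3, 7] / [2, 5] / [4, 6] / [8] / [9];  Q = [1, 3, 6] / [2, 5] / [4, 8] / [7] / [9];  common shape = (3, 2, 2, 1, 1)

Row-insert the values π_1, π_2, … into P one at a time, bumping the leftmost entry strictly greater than the inserted value down to the next row. The recording tableau Q records, in position (i, j), the step at which that cell was added to P.
  Insert 9 (step 1): P = [9];  Q = [1]
  Insert 4 (step 2): P = [4] / [9];  Q = [1] / [2]
  Insert 8 (step 3): P = [4, 8] / [9];  Q = [1, 3] / [2]
  Insert 2 (step 4): P = [2, 8] / [4] / [9];  Q = [1, 3] / [2] / [4]
  Insert 6 (step 5): P = [2, 6] / [4, 8] / [9];  Q = [1, 3] / [2, 5] / [4]
  Insert 7 (step 6): P = [2, 6, 7] / [4, 8] / [9];  Q = [1, 3, 6] / [2, 5] / [4]
  Insert 1 (step 7): P = [1, 6, 7] / [2, 8] / [4] / [9];  Q = [1, 3, 6] / [2, 5] / [4] / [7]
  Insert 5 (step 8): P = [1, 5, 7] / [2, 6] / [4, 8] / [9];  Q = [1, 3, 6] / [2, 5] / [4, 8] / [7]
  Insert 3 (step 9): P = [1, 3, 7] / [2, 5] / [4, 6] / [8] / [9];  Q = [1, 3, 6] / [2, 5] / [4, 8] / [7] / [9]
Final shape: (3, 2, 2, 1, 1).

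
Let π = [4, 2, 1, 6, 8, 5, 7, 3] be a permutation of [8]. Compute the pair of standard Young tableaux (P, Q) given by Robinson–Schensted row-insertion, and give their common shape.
P = [1, 3, 7] / [2, 5, 8] / [4, 6];  Q = [1, 4, 5] / [2, 6, 7] / [3, 8];  common shape = (3, 3, 2)

Row-insert the values π_1, π_2, … into P one at a time, bumping the leftmost entry strictly greater than the inserted value down to the next row. The recording tableau Q records, in position (i, j), the step at which that cell was added to P.
  Insert 4 (step 1): P = [4];  Q = [1]
  Insert 2 (step 2): P = [2] / [4];  Q = [1] / [2]
  Insert 1 (step 3): P = [1] / [2] / [4];  Q = [1] / [2] / [3]
  Insert 6 (step 4): P = [1, 6] / [2] / [4];  Q = [1, 4] / [2] / [3]
  Insert 8 (step 5): P = [1, 6, 8] / [2] / [4];  Q = [1, 4, 5] / [2] / [3]
  Insert 5 (step 6): P = [1, 5, 8] / [2, 6] / [4];  Q = [1, 4, 5] / [2, 6] / [3]
  Insert 7 (step 7): P = [1, 5, 7] / [2, 6, 8] / [4];  Q = [1, 4, 5] / [2, 6, 7] / [3]
  Insert 3 (step 8): P = [1, 3, 7] / [2, 5, 8] / [4, 6];  Q = [1, 4, 5] / [2, 6, 7] / [3, 8]
Final shape: (3, 3, 2).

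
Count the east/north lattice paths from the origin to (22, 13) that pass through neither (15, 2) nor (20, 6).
Number of paths = 1464338352

Inclusion–exclusion. Total paths: C(35, 22) = 1476337800. Through P₁: C(17, 15)·C(18, 7) = 4328064. Through P₂: C(26, 20)·C(9, 2) = 8288280. Since P₁ is strictly southwest of P₂, a monotone path through both must visit P₁ then P₂; paths through both = C(17, 15)·C(9, 5)·C(9, 2) = 616896. Avoid both = 1476337800 − 4328064 − 8288280 + 616896 = 1464338352.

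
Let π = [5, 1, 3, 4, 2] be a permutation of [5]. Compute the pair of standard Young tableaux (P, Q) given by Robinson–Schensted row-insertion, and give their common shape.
P = [1, 2, 4] / [3] / [5];  Q = [1, 3, 4] / [2] / [5];  common shape = (3, 1, 1)

Row-insert the values π_1, π_2, … into P one at a time, bumping the leftmost entry strictly greater than the inserted value down to the next row. The recording tableau Q records, in position (i, j), the step at which that cell was added to P.
  Insert 5 (step 1): P = [5];  Q = [1]
  Insert 1 (step 2): P = [1] / [5];  Q = [1] / [2]
  Insert 3 (step 3): P = [1, 3] / [5];  Q = [1, 3] / [2]
  Insert 4 (step 4): P = [1, 3, 4] / [5];  Q = [1, 3, 4] / [2]
  Insert 2 (step 5): P = [1, 2, 4] / [3] / [5];  Q = [1, 3, 4] / [2] / [5]
Final shape: (3, 1, 1).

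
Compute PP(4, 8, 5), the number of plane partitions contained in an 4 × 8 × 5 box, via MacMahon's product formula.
PP(4, 8, 5) = 4789851066

Evaluate the triple product over i = 1..4, j = 1..8, k = 1..5. The factors are (2/1) · (3/2) · (4/3) · (5/4) · (6/5) · (3/2) · (4/3) · (5/4) · … (160 factors total). The numerators and denominators telescope so the product is an integer; carrying out the multiplication exactly gives PP(4, 8, 5) = 4789851066.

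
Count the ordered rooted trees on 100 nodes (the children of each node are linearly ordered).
C_99 = 227508830794229349661819540395688853956041682601541047340

These ordered rooted trees are counted by the Catalan number C_n = (1/(n + 1)) · C(2n, n). For n = 99: C_99 = (1/100) · C(198, 99) = 22750883079422934966181954039568885395604168260154104734000/100 = 227508830794229349661819540395688853956041682601541047340.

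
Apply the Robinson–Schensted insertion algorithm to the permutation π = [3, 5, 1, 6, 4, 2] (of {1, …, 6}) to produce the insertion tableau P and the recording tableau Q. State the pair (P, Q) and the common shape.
P = [1, 2, 6] / [3, 4] / [5];  Q = [1, 2, 4] / [3, 5] / [6];  common shape = (3, 2, 1)

Row-insert the values π_1, π_2, … into P one at a time, bumping the leftmost entry strictly greater than the inserted value down to the next row. The recording tableau Q records, in position (i, j), the step at which that cell was added to P.
  Insert 3 (step 1): P = [3];  Q = [1]
  Insert 5 (step 2): P = [3, 5];  Q = [1, 2]
  Insert 1 (step 3): P = [1, 5] / [3];  Q = [1, 2] / [3]
  Insert 6 (step 4): P = [1, 5, 6] / [3];  Q = [1, 2, 4] / [3]
  Insert 4 (step 5): P = [1, 4, 6] / [3, 5];  Q = [1, 2, 4] / [3, 5]
  Insert 2 (step 6): P = [1, 2, 6] / [3, 4] / [5];  Q = [1, 2, 4] / [3, 5] / [6]
Final shape: (3, 2, 1).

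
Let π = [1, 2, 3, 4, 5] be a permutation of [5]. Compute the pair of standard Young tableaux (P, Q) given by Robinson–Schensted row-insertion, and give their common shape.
P = [1, 2, 3, 4, 5];  Q = [1, 2, 3, 4, 5];  common shape = (5)

Row-insert the values π_1, π_2, … into P one at a time, bumping the leftmost entry strictly greater than the inserted value down to the next row. The recording tableau Q records, in position (i, j), the step at which that cell was added to P.
  Insert 1 (step 1): P = [1];  Q = [1]
  Insert 2 (step 2): P = [1, 2];  Q = [1, 2]
  Insert 3 (step 3): P = [1, 2, 3];  Q = [1, 2, 3]
  Insert 4 (step 4): P = [1, 2, 3, 4];  Q = [1, 2, 3, 4]
  Insert 5 (step 5): P = [1, 2, 3, 4, 5];  Q = [1, 2, 3, 4, 5]
Final shape: (5).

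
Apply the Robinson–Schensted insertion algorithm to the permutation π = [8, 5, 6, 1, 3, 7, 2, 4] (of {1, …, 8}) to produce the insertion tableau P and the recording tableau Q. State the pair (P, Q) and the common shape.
P = [1, 2, 4] / [3, 6, 7] / [5] / [8];  Q = [1, 3, 6] / [2, 5, 8] / [4] / [7];  common shape = (3, 3, 1, 1)

Row-insert the values π_1, π_2, … into P one at a time, bumping the leftmost entry strictly greater than the inserted value down to the next row. The recording tableau Q records, in position (i, j), the step at which that cell was added to P.
  Insert 8 (step 1): P = [8];  Q = [1]
  Insert 5 (step 2): P = [5] / [8];  Q = [1] / [2]
  Insert 6 (step 3): P = [5, 6] / [8];  Q = [1, 3] / [2]
  Insert 1 (step 4): P = [1, 6] / [5] / [8];  Q = [1, 3] / [2] / [4]
  Insert 3 (step 5): P = [1, 3] / [5, 6] / [8];  Q = [1, 3] / [2, 5] / [4]
  Insert 7 (step 6): P = [1, 3, 7] / [5, 6] / [8];  Q = [1, 3, 6] / [2, 5] / [4]
  Insert 2 (step 7): P = [1, 2, 7] / [3, 6] / [5] / [8];  Q = [1, 3, 6] / [2, 5] / [4] / [7]
  Insert 4 (step 8): P = [1, 2, 4] / [3, 6, 7] / [5] / [8];  Q = [1, 3, 6] / [2, 5, 8] / [4] / [7]
Final shape: (3, 3, 1, 1).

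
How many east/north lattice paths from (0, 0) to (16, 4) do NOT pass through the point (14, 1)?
Number of paths = 4695

Total paths from (0, 0) to (16, 4): C(20, 16) = 4845. Paths through (14, 1): (paths (0, 0) → (14, 1)) × (paths (14, 1) → (16, 4)) = C(15, 14) · C(5, 2) = 15 · 10 = 150. Avoidance count = 4845 − 150 = 4695.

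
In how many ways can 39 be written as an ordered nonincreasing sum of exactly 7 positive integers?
p(39, 7 parts) = 2400

Partitions of n into exactly k parts are in bijection with partitions of n − k into at most k parts (subtract 1 from each part). So p(39, exactly 7) = p(32, parts ≤ 7). Computing via the recurrence p(m, j) = p(m, j−1) + p(m−j, j) gives 2400.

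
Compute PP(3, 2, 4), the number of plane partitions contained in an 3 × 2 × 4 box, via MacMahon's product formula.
PP(3, 2, 4) = 490

Evaluate the triple product over i = 1..3, j = 1..2, k = 1..4. The factors are (2/1) · (3/2) · (4/3) · (5/4) · (3/2) · (4/3) · (5/4) · (6/5) · … (24 factors total). The numerators and denominators telescope so the product is an integer; carrying out the multiplication exactly gives PP(3, 2, 4) = 490.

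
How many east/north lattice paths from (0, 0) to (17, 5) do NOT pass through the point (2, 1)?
Number of paths = 14706

Total paths from (0, 0) to (17, 5): C(22, 17) = 26334. Paths through (2, 1): (paths (0, 0) → (2, 1)) × (paths (2, 1) → (17, 5)) = C(3, 2) · C(19, 15) = 3 · 3876 = 11628. Avoidance count = 26334 − 11628 = 14706.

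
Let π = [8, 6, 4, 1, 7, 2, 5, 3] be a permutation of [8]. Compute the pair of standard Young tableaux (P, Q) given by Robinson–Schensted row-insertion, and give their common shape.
P = [1, 2, 3] / [4, 5] / [6, 7] / [8];  Q = [1, 5, 7] / [2, 6] / [3, 8] / [4];  common shape = (3, 2, 2, 1)

Row-insert the values π_1, π_2, … into P one at a time, bumping the leftmost entry strictly greater than the inserted value down to the next row. The recording tableau Q records, in position (i, j), the step at which that cell was added to P.
  Insert 8 (step 1): P = [8];  Q = [1]
  Insert 6 (step 2): P = [6] / [8];  Q = [1] / [2]
  Insert 4 (step 3): P = [4] / [6] / [8];  Q = [1] / [2] / [3]
  Insert 1 (step 4): P = [1] / [4] / [6] / [8];  Q = [1] / [2] / [3] / [4]
  Insert 7 (step 5): P = [1, 7] / [4] / [6] / [8];  Q = [1, 5] / [2] / [3] / [4]
  Insert 2 (step 6): P = [1, 2] / [4, 7] / [6] / [8];  Q = [1, 5] / [2, 6] / [3] / [4]
  Insert 5 (step 7): P = [1, 2, 5] / [4, 7] / [6] / [8];  Q = [1, 5, 7] / [2, 6] / [3] / [4]
  Insert 3 (step 8): P = [1, 2, 3] / [4, 5] / [6, 7] / [8];  Q = [1, 5, 7] / [2, 6] / [3, 8] / [4]
Final shape: (3, 2, 2, 1).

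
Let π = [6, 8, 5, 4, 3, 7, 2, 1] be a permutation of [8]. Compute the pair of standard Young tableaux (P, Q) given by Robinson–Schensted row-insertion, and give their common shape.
P = [1, 7] / [2, 8] / [3] / [4] / [5] / [6];  Q = [1, 2] / [3, 6] / [4] / [5] / [7] / [8];  common shape = (2, 2, 1, 1, 1, 1)

Row-insert the values π_1, π_2, … into P one at a time, bumping the leftmost entry strictly greater than the inserted value down to the next row. The recording tableau Q records, in position (i, j), the step at which that cell was added to P.
  Insert 6 (step 1): P = [6];  Q = [1]
  Insert 8 (step 2): P = [6, 8];  Q = [1, 2]
  Insert 5 (step 3): P = [5, 8] / [6];  Q = [1, 2] / [3]
  Insert 4 (step 4): P = [4, 8] / [5] / [6];  Q = [1, 2] / [3] / [4]
  Insert 3 (step 5): P = [3, 8] / [4] / [5] / [6];  Q = [1, 2] / [3] / [4] / [5]
  Insert 7 (step 6): P = [3, 7] / [4, 8] / [5] / [6];  Q = [1, 2] / [3, 6] / [4] / [5]
  Insert 2 (step 7): P = [2, 7] / [3, 8] / [4] / [5] / [6];  Q = [1, 2] / [3, 6] / [4] / [5] / [7]
  Insert 1 (step 8): P = [1, 7] / [2, 8] / [3] / [4] / [5] / [6];  Q = [1, 2] / [3, 6] / [4] / [5] / [7] / [8]
Final shape: (2, 2, 1, 1, 1, 1).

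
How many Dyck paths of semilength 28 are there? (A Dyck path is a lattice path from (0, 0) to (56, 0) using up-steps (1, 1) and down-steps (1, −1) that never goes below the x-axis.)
C_28 = 263747951750360

These Dyck paths are counted by the Catalan number C_n = (1/(n + 1)) · C(2n, n). For n = 28: C_28 = (1/29) · C(56, 28) = 7648690600760440/29 = 263747951750360.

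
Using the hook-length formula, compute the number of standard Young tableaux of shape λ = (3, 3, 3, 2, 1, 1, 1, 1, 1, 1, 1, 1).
# SYT of shape (3, 3, 3, 2, 1, 1, 1, 1, 1, 1, 1, 1) = 383724

Hook-length formula: f^λ = n! / Π hook(c), product over all cells c of the Young diagram. For λ = (3, 3, 3, 2, 1, 1, 1, 1, 1, 1, 1, 1), n = 19 boxes. Hook lengths by row (left-to-right, top-to-bottom): [14, 5, 3]; [13, 4, 2]; [12, 3, 1]; [10, 1]; [8]; [7]; [6]; [5]; [4]; [3]; [2]; [1]. Product of hooks = 317011968000. So f^λ = 19! / 317011968000 = 121645100408832000 / 317011968000 = 383724.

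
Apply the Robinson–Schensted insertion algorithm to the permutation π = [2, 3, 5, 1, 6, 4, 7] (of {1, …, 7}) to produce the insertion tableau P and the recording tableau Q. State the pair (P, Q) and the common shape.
P = [1, 3, 4, 6, 7] / [2, 5];  Q = [1, 2, 3, 5, 7] / [4, 6];  common shape = (5, 2)

Row-insert the values π_1, π_2, … into P one at a time, bumping the leftmost entry strictly greater than the inserted value down to the next row. The recording tableau Q records, in position (i, j), the step at which that cell was added to P.
  Insert 2 (step 1): P = [2];  Q = [1]
  Insert 3 (step 2): P = [2, 3];  Q = [1, 2]
  Insert 5 (step 3): P = [2, 3, 5];  Q = [1, 2, 3]
  Insert 1 (step 4): P = [1, 3, 5] / [2];  Q = [1, 2, 3] / [4]
  Insert 6 (step 5): P = [1, 3, 5, 6] / [2];  Q = [1, 2, 3, 5] / [4]
  Insert 4 (step 6): P = [1, 3, 4, 6] / [2, 5];  Q = [1, 2, 3, 5] / [4, 6]
  Insert 7 (step 7): P = [1, 3, 4, 6, 7] / [2, 5];  Q = [1, 2, 3, 5, 7] / [4, 6]
Final shape: (5, 2).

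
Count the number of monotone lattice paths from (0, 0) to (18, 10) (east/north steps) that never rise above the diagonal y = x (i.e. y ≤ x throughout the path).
Number of paths = 6216210

By the reflection principle (André's argument), the number of monotone paths to (18, 10) with n ≤ m that never go above y = x is C(28, 18) − C(28, 19) = 13123110 − 6906900 = 6216210.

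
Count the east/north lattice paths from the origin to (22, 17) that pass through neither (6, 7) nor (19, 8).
Number of paths = 41423049330

Inclusion–exclusion. Total paths: C(39, 22) = 51021117810. Through P₁: C(13, 6)·C(26, 16) = 9114937260. Through P₂: C(27, 19)·C(12, 3) = 488416500. Since P₁ is strictly southwest of P₂, a monotone path through both must visit P₁ then P₂; paths through both = C(13, 6)·C(14, 13)·C(12, 3) = 5285280. Avoid both = 51021117810 − 9114937260 − 488416500 + 5285280 = 41423049330.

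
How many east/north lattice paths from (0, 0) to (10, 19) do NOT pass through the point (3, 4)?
Number of paths = 14060970

Total paths from (0, 0) to (10, 19): C(29, 10) = 20030010. Paths through (3, 4): (paths (0, 0) → (3, 4)) × (paths (3, 4) → (10, 19)) = C(7, 3) · C(22, 7) = 35 · 170544 = 5969040. Avoidance count = 20030010 − 5969040 = 14060970.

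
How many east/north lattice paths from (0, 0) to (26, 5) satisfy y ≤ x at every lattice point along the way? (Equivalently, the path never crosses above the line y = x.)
Number of paths = 138446

By the reflection principle (André's argument), the number of monotone paths to (26, 5) with n ≤ m that never go above y = x is C(31, 26) − C(31, 27) = 169911 − 31465 = 138446.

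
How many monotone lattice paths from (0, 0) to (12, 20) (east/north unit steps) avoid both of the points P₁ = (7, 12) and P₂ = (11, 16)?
Number of paths = 113389809

Inclusion–exclusion. Total paths: C(32, 12) = 225792840. Through P₁: C(19, 7)·C(13, 5) = 64849356. Through P₂: C(27, 11)·C(5, 1) = 65189475. Since P₁ is strictly southwest of P₂, a monotone path through both must visit P₁ then P₂; paths through both = C(19, 7)·C(8, 4)·C(5, 1) = 17635800. Avoid both = 225792840 − 64849356 − 65189475 + 17635800 = 113389809.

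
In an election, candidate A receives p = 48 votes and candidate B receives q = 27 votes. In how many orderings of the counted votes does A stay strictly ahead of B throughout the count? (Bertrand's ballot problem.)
Strict-lead orderings = 51389947776108463004

Total orderings of the 75 votes with 48 for A: C(75, 48) = 183535527771815939300. By the Bertrand ballot formula (Cycle Lemma / reflection principle), the number of orderings in which A is strictly ahead of B throughout is (p − q)/(p + q) · C(p + q, p) = (48 − 27)/(48 + 27) · 183535527771815939300 = 51389947776108463004.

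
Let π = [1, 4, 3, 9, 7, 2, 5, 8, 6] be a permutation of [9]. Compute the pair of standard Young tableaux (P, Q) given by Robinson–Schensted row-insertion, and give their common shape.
P = [1, 2, 5, 6] / [3, 7, 8] / [4, 9];  Q = [1, 2, 4, 8] / [3, 5, 9] / [6, 7];  common shape = (4, 3, 2)

Row-insert the values π_1, π_2, … into P one at a time, bumping the leftmost entry strictly greater than the inserted value down to the next row. The recording tableau Q records, in position (i, j), the step at which that cell was added to P.
  Insert 1 (step 1): P = [1];  Q = [1]
  Insert 4 (step 2): P = [1, 4];  Q = [1, 2]
  Insert 3 (step 3): P = [1, 3] / [4];  Q = [1, 2] / [3]
  Insert 9 (step 4): P = [1, 3, 9] / [4];  Q = [1, 2, 4] / [3]
  Insert 7 (step 5): P = [1, 3, 7] / [4, 9];  Q = [1, 2, 4] / [3, 5]
  Insert 2 (step 6): P = [1, 2, 7] / [3, 9] / [4];  Q = [1, 2, 4] / [3, 5] / [6]
  Insert 5 (step 7): P = [1, 2, 5] / [3, 7] / [4, 9];  Q = [1, 2, 4] / [3, 5] / [6, 7]
  Insert 8 (step 8): P = [1, 2, 5, 8] / [3, 7] / [4, 9];  Q = [1, 2, 4, 8] / [3, 5] / [6, 7]
  Insert 6 (step 9): P = [1, 2, 5, 6] / [3, 7, 8] / [4, 9];  Q = [1, 2, 4, 8] / [3, 5, 9] / [6, 7]
Final shape: (4, 3, 2).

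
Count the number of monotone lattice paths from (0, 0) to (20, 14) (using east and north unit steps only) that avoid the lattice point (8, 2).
Number of paths = 1270288620

Total paths from (0, 0) to (20, 14): C(34, 20) = 1391975640. Paths through (8, 2): (paths (0, 0) → (8, 2)) × (paths (8, 2) → (20, 14)) = C(10, 8) · C(24, 12) = 45 · 2704156 = 121687020. Avoidance count = 1391975640 − 121687020 = 1270288620.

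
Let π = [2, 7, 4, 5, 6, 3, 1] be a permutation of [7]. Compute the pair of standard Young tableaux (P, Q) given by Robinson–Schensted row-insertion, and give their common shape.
P = [1, 3, 5, 6] / [2] / [4] / [7];  Q = [1, 2, 4, 5] / [3] / [6] / [7];  common shape = (4, 1, 1, 1)

Row-insert the values π_1, π_2, … into P one at a time, bumping the leftmost entry strictly greater than the inserted value down to the next row. The recording tableau Q records, in position (i, j), the step at which that cell was added to P.
  Insert 2 (step 1): P = [2];  Q = [1]
  Insert 7 (step 2): P = [2, 7];  Q = [1, 2]
  Insert 4 (step 3): P = [2, 4] / [7];  Q = [1, 2] / [3]
  Insert 5 (step 4): P = [2, 4, 5] / [7];  Q = [1, 2, 4] / [3]
  Insert 6 (step 5): P = [2, 4, 5, 6] / [7];  Q = [1, 2, 4, 5] / [3]
  Insert 3 (step 6): P = [2, 3, 5, 6] / [4] / [7];  Q = [1, 2, 4, 5] / [3] / [6]
  Insert 1 (step 7): P = [1, 3, 5, 6] / [2] / [4] / [7];  Q = [1, 2, 4, 5] / [3] / [6] / [7]
Final shape: (4, 1, 1, 1).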